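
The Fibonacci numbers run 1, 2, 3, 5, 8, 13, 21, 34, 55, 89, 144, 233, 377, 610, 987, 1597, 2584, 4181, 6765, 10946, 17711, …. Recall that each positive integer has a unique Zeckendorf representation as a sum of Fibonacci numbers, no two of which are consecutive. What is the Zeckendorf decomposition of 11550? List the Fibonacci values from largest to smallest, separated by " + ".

11550 − 10946 = 604
604 − 377 = 227
227 − 144 = 83
83 − 55 = 28
28 − 21 = 7
7 − 5 = 2
2 − 2 = 0
So 11550 = 10946 + 377 + 144 + 55 + 21 + 5 + 2, with no two terms consecutive in the sequence.

10946 + 377 + 144 + 55 + 21 + 5 + 2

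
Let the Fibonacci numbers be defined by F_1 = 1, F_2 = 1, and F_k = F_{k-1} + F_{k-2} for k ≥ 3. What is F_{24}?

Iterating the recurrence up to F_{20} = 6765 and F_{19} = 4181:
F_{21} = F_{20} + F_{19} = 6765 + 4181 = 10946
F_{22} = F_{21} + F_{20} = 10946 + 6765 = 17711
F_{23} = F_{22} + F_{21} = 17711 + 10946 = 28657
F_{24} = F_{23} + F_{22} = 28657 + 17711 = 46368

46368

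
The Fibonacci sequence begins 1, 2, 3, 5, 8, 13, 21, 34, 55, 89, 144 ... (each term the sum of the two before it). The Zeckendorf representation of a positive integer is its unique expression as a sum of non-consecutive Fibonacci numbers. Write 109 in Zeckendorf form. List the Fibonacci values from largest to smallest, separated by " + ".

Greedy algorithm:
109: greatest Fibonacci not exceeding it is 89, leaving 20
20: greatest Fibonacci not exceeding it is 13, leaving 7
7: greatest Fibonacci not exceeding it is 5, leaving 2
2: greatest Fibonacci not exceeding it is 2, leaving 0
So 109 = 89 + 13 + 5 + 2, with no two terms consecutive in the sequence.

89 + 13 + 5 + 2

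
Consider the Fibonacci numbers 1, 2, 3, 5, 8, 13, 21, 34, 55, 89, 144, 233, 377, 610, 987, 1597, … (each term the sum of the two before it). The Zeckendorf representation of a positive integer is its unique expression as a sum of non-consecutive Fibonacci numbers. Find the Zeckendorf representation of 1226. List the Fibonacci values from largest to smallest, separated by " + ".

subtract 987 from 1226: 239 remains
subtract 233 from 239: 6 remains
subtract 5 from 6: 1 remains
subtract 1 from 1: 0 remains
So 1226 = 987 + 233 + 5 + 1, with no two terms consecutive in the sequence.

987 + 233 + 5 + 1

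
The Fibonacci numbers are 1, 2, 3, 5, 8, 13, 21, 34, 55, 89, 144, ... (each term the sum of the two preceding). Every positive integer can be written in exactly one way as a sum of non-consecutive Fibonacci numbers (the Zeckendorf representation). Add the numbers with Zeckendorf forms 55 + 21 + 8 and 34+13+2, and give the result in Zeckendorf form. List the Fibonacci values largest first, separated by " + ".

89 + 34 + 8 + 2

The two numbers are 84 and 49, so their sum is 133.
take 89 (≤ 133); 133 − 89 = 44
take 34 (≤ 44); 44 − 34 = 10
take 8 (≤ 10); 10 − 8 = 2
take 2 (≤ 2); 2 − 2 = 0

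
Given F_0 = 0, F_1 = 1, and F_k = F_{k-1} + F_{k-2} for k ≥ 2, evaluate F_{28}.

317811

Iterating the recurrence up to F_{24} = 46368 and F_{23} = 28657:
F_{25} = F_{24} + F_{23} = 46368 + 28657 = 75025
F_{26} = F_{25} + F_{24} = 75025 + 46368 = 121393
F_{27} = F_{26} + F_{25} = 121393 + 75025 = 196418
F_{28} = F_{27} + F_{26} = 196418 + 121393 = 317811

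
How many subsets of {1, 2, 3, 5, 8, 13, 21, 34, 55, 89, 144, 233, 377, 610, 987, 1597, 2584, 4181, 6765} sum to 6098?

40

Starting from the Zeckendorf form and repeatedly splitting a term F_k into F_{k−1} + F_{k−2} (when neither is already used) reaches every representation.
6098 = 4181+1597+233+55+21+8+3 = 4181+1597+233+55+21+8+2+1 = 4181+1597+144+89+55+21+8+3 = 4181+987+610+233+55+21+8+3 = … (36 more), for 40 in all.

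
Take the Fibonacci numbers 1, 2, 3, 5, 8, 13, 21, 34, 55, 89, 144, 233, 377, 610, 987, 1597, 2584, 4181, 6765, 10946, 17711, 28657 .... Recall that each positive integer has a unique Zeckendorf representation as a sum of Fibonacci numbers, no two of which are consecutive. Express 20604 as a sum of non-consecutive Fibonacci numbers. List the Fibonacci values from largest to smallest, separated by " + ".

17711 + 2584 + 233 + 55 + 21

Greedily peel off the largest Fibonacci term at each step:
subtract 17711 from 20604: 2893 remains
subtract 2584 from 2893: 309 remains
subtract 233 from 309: 76 remains
subtract 55 from 76: 21 remains
subtract 21 from 21: 0 remains
So 20604 = 17711 + 2584 + 233 + 55 + 21, with no two terms consecutive in the sequence.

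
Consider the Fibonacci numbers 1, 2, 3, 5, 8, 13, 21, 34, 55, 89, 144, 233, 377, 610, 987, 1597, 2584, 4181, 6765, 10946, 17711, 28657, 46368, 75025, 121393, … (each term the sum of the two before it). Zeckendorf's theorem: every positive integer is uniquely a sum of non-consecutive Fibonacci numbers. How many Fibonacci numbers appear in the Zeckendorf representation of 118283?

8

118283 − 75025 = 43258
43258 − 28657 = 14601
14601 − 10946 = 3655
3655 − 2584 = 1071
1071 − 987 = 84
84 − 55 = 29
29 − 21 = 8
8 − 8 = 0
118283 = 75025 + 28657 + 10946 + 2584 + 987 + 55 + 21 + 8, which has 8 terms.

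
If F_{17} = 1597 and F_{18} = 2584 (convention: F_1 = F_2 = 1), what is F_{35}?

9227465

By F_{2k+1} = F_k² + F_{k+1}²: F_{35} = 1597² + 2584² = 2550409 + 6677056 = 9227465.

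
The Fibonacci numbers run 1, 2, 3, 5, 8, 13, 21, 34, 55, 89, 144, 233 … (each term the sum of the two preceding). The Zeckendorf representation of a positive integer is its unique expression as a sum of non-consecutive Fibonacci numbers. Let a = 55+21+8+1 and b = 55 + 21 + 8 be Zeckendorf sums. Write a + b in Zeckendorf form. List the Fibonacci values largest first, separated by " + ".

The two numbers are 85 and 84, so their sum is 169.
169 − 144 = 25
25 − 21 = 4
4 − 3 = 1
1 − 1 = 0

144 + 21 + 3 + 1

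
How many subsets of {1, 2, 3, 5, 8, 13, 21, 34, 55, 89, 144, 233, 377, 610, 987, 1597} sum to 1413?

15

Starting from the Zeckendorf form and repeatedly splitting a term F_k into F_{k−1} + F_{k−2} (when neither is already used) reaches every representation.
1413 = 987+377+34+13+2 = 987+377+34+8+5+2 = 987+233+144+34+13+2 = 987+377+21+13+8+5+2 = 987+233+144+34+8+5+2 = … (10 more), for 15 in all.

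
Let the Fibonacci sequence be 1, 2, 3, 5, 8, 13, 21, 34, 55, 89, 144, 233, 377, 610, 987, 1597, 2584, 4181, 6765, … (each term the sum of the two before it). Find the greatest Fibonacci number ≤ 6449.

4181 ≤ 6449 < 6765, so the largest Fibonacci number not exceeding 6449 is 4181.

4181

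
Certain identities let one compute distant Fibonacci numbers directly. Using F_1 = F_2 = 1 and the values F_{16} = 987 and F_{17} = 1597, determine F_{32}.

2178309

By the doubling identity F_{2k} = F_k(2F_{k+1} − F_k): F_{32} = 987·(2·1597 − 987) = 987·2207 = 2178309.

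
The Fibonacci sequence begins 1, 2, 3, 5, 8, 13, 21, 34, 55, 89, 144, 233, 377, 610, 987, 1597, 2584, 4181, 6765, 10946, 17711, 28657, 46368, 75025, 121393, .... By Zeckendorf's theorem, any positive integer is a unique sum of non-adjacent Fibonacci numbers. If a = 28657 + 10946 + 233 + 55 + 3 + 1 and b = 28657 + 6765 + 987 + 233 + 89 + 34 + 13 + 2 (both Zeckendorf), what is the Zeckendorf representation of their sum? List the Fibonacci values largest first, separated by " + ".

75025 + 1597 + 34 + 13 + 5 + 1

The two numbers are 39895 and 36780, so their sum is 76675.
Greedily peel off the largest Fibonacci term at each step:
largest Fibonacci ≤ 76675 is 75025; 76675 − 75025 = 1650
largest Fibonacci ≤ 1650 is 1597; 1650 − 1597 = 53
largest Fibonacci ≤ 53 is 34; 53 − 34 = 19
largest Fibonacci ≤ 19 is 13; 19 − 13 = 6
largest Fibonacci ≤ 6 is 5; 6 − 5 = 1
largest Fibonacci ≤ 1 is 1; 1 − 1 = 0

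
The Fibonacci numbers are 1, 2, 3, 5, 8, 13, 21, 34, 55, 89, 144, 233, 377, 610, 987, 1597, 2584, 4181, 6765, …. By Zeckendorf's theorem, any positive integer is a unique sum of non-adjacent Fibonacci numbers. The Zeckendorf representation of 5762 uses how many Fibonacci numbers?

Greedily peel off the largest Fibonacci term at each step:
5762 − 4181 = 1581
1581 − 987 = 594
594 − 377 = 217
217 − 144 = 73
73 − 55 = 18
18 − 13 = 5
5 − 5 = 0
5762 = 4181 + 987 + 377 + 144 + 55 + 13 + 5, which has 7 terms.

7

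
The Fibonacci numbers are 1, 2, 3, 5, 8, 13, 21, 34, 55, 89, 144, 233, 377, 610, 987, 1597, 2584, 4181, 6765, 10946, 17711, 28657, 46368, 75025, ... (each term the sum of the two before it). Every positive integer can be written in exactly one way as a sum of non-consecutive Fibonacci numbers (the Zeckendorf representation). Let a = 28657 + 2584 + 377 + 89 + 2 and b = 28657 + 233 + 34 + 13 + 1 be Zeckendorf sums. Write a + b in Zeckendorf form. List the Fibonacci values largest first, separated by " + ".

The two numbers are 31709 and 28938, so their sum is 60647.
Greedily peel off the largest Fibonacci term at each step:
largest Fibonacci ≤ 60647 is 46368; 60647 − 46368 = 14279
largest Fibonacci ≤ 14279 is 10946; 14279 − 10946 = 3333
largest Fibonacci ≤ 3333 is 2584; 3333 − 2584 = 749
largest Fibonacci ≤ 749 is 610; 749 − 610 = 139
largest Fibonacci ≤ 139 is 89; 139 − 89 = 50
largest Fibonacci ≤ 50 is 34; 50 − 34 = 16
largest Fibonacci ≤ 16 is 13; 16 − 13 = 3
largest Fibonacci ≤ 3 is 3; 3 − 3 = 0

46368 + 10946 + 2584 + 610 + 89 + 34 + 13 + 3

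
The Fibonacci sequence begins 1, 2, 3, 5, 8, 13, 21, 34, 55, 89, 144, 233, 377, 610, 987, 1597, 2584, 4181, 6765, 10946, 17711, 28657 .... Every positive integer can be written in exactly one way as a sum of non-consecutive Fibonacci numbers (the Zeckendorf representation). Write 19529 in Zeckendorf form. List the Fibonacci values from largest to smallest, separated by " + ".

19529: greatest Fibonacci not exceeding it is 17711, leaving 1818
1818: greatest Fibonacci not exceeding it is 1597, leaving 221
221: greatest Fibonacci not exceeding it is 144, leaving 77
77: greatest Fibonacci not exceeding it is 55, leaving 22
22: greatest Fibonacci not exceeding it is 21, leaving 1
1: greatest Fibonacci not exceeding it is 1, leaving 0
So 19529 = 17711 + 1597 + 144 + 55 + 21 + 1, with no two terms consecutive in the sequence.

17711 + 1597 + 144 + 55 + 21 + 1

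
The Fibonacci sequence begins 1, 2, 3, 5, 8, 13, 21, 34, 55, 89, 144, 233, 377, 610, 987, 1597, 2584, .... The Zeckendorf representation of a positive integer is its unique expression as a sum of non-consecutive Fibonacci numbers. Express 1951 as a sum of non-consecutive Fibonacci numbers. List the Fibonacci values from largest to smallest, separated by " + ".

1597 ≤ 1951 < 2584, so take 1597; remainder 354
233 ≤ 354 < 377, so take 233; remainder 121
89 ≤ 121 < 144, so take 89; remainder 32
21 ≤ 32 < 34, so take 21; remainder 11
8 ≤ 11 < 13, so take 8; remainder 3
3 ≤ 3 < 5, so take 3; remainder 0
So 1951 = 1597 + 233 + 89 + 21 + 8 + 3, with no two terms consecutive in the sequence.

1597 + 233 + 89 + 21 + 8 + 3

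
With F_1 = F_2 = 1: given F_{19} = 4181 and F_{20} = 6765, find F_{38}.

By the doubling identity F_{2k} = F_k(2F_{k+1} − F_k): F_{38} = 4181·(2·6765 − 4181) = 4181·9349 = 39088169.

39088169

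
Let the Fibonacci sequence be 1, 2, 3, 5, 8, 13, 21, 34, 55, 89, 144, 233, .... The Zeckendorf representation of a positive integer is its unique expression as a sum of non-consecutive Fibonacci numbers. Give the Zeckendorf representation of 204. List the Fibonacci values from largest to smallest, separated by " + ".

144 + 55 + 5

largest Fibonacci ≤ 204 is 144; 204 − 144 = 60
largest Fibonacci ≤ 60 is 55; 60 − 55 = 5
largest Fibonacci ≤ 5 is 5; 5 − 5 = 0
So 204 = 144 + 55 + 5, with no two terms consecutive in the sequence.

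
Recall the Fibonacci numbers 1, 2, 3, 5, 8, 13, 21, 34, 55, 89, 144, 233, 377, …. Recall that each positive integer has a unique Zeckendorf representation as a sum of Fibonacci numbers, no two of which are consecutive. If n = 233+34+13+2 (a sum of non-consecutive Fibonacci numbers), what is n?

282

233+34+13+2 = 282.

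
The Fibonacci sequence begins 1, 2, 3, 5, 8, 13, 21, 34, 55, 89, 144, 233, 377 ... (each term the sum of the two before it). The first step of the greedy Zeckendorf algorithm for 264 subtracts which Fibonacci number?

233 ≤ 264 < 377, so the largest Fibonacci number not exceeding 264 is 233.

233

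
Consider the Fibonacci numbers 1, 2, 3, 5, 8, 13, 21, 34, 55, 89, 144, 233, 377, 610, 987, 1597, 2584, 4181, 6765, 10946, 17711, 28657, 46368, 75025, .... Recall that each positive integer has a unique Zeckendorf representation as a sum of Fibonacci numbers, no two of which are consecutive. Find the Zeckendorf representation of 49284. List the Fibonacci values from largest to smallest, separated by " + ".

46368 + 2584 + 233 + 89 + 8 + 2

Greedily peel off the largest Fibonacci term at each step:
46368 ≤ 49284 < 75025, so take 46368; remainder 2916
2584 ≤ 2916 < 4181, so take 2584; remainder 332
233 ≤ 332 < 377, so take 233; remainder 99
89 ≤ 99 < 144, so take 89; remainder 10
8 ≤ 10 < 13, so take 8; remainder 2
2 ≤ 2 < 3, so take 2; remainder 0
So 49284 = 46368 + 2584 + 233 + 89 + 8 + 2, with no two terms consecutive in the sequence.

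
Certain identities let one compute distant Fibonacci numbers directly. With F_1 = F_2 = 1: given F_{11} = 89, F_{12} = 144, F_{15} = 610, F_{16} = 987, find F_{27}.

By the addition formula F_{m+n} = F_m F_{n+1} + F_{m−1} F_n with m=16, n=11: F_{27} = 987·144 + 610·89 = 142128 + 54290 = 196418.

196418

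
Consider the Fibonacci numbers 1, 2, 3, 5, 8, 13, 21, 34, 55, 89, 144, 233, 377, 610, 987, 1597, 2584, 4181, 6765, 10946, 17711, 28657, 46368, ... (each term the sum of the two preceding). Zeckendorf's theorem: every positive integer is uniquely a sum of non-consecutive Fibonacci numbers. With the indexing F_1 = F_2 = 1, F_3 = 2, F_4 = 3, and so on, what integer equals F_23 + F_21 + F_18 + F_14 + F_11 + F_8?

42674

F_23 + F_21 + F_18 + F_14 + F_11 + F_8 = 28657 + 10946 + 2584 + 377 + 89 + 21 = 42674.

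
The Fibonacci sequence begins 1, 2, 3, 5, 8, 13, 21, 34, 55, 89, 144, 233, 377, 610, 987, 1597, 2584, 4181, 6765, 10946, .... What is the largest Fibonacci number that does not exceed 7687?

6765 ≤ 7687 < 10946, so the largest Fibonacci number not exceeding 7687 is 6765.

6765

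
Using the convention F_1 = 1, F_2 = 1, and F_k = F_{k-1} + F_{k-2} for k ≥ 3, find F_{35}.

9227465

Iterating the recurrence up to F_{29} = 514229 and F_{28} = 317811:
F_{30} = F_{29} + F_{28} = 514229 + 317811 = 832040
F_{31} = F_{30} + F_{29} = 832040 + 514229 = 1346269
F_{32} = F_{31} + F_{30} = 1346269 + 832040 = 2178309
F_{33} = F_{32} + F_{31} = 2178309 + 1346269 = 3524578
F_{34} = F_{33} + F_{32} = 3524578 + 2178309 = 5702887
F_{35} = F_{34} + F_{33} = 5702887 + 3524578 = 9227465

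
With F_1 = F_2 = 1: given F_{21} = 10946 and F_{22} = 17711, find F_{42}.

By the doubling identity F_{2k} = F_k(2F_{k+1} − F_k): F_{42} = 10946·(2·17711 − 10946) = 10946·24476 = 267914296.

267914296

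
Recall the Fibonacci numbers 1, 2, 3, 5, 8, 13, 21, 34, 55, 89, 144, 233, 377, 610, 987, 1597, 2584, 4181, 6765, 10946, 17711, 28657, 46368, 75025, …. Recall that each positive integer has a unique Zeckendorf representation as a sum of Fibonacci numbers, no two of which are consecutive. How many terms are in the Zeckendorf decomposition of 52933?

Greedy algorithm:
52933 − 46368 = 6565
6565 − 4181 = 2384
2384 − 1597 = 787
787 − 610 = 177
177 − 144 = 33
33 − 21 = 12
12 − 8 = 4
4 − 3 = 1
1 − 1 = 0
52933 = 46368 + 4181 + 1597 + 610 + 144 + 21 + 8 + 3 + 1, which has 9 terms.

9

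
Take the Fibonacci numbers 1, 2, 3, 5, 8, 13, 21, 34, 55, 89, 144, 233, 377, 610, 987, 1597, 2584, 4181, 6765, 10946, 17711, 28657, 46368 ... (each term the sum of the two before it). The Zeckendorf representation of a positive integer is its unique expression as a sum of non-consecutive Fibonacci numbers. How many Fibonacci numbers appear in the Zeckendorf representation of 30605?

30605: greatest Fibonacci not exceeding it is 28657, leaving 1948
1948: greatest Fibonacci not exceeding it is 1597, leaving 351
351: greatest Fibonacci not exceeding it is 233, leaving 118
118: greatest Fibonacci not exceeding it is 89, leaving 29
29: greatest Fibonacci not exceeding it is 21, leaving 8
8: greatest Fibonacci not exceeding it is 8, leaving 0
30605 = 28657 + 1597 + 233 + 89 + 21 + 8, which has 6 terms.

6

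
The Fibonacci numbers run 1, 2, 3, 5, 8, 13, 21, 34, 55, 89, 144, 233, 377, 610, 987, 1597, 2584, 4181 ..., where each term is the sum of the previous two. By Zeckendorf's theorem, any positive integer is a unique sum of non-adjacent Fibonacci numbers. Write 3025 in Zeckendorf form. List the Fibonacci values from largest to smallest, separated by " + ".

2584 + 377 + 55 + 8 + 1

3025 − 2584 = 441
441 − 377 = 64
64 − 55 = 9
9 − 8 = 1
1 − 1 = 0
So 3025 = 2584 + 377 + 55 + 8 + 1, with no two terms consecutive in the sequence.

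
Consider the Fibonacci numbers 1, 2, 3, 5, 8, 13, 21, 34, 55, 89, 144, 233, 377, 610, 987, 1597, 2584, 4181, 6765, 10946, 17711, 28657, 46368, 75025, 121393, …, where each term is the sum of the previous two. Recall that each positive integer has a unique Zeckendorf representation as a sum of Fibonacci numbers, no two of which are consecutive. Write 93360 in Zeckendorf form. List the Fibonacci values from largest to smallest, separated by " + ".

75025 + 17711 + 610 + 13 + 1

Repeatedly subtract the largest Fibonacci number that fits:
75025 ≤ 93360 < 121393, so take 75025; remainder 18335
17711 ≤ 18335 < 28657, so take 17711; remainder 624
610 ≤ 624 < 987, so take 610; remainder 14
13 ≤ 14 < 21, so take 13; remainder 1
1 ≤ 1 < 2, so take 1; remainder 0
So 93360 = 75025 + 17711 + 610 + 13 + 1, with no two terms consecutive in the sequence.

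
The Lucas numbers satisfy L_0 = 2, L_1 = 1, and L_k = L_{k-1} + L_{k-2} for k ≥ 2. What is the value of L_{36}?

Iterating the recurrence up to L_{30} = 1860498 and L_{29} = 1149851:
L_{31} = L_{30} + L_{29} = 1860498 + 1149851 = 3010349
L_{32} = L_{31} + L_{30} = 3010349 + 1860498 = 4870847
L_{33} = L_{32} + L_{31} = 4870847 + 3010349 = 7881196
L_{34} = L_{33} + L_{32} = 7881196 + 4870847 = 12752043
L_{35} = L_{34} + L_{33} = 12752043 + 7881196 = 20633239
L_{36} = L_{35} + L_{34} = 20633239 + 12752043 = 33385282

33385282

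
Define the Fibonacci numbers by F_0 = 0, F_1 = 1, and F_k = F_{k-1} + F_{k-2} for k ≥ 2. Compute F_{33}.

Iterating the recurrence up to F_{25} = 75025 and F_{24} = 46368:
F_{26} = F_{25} + F_{24} = 75025 + 46368 = 121393
F_{27} = F_{26} + F_{25} = 121393 + 75025 = 196418
F_{28} = F_{27} + F_{26} = 196418 + 121393 = 317811
F_{29} = F_{28} + F_{27} = 317811 + 196418 = 514229
F_{30} = F_{29} + F_{28} = 514229 + 317811 = 832040
F_{31} = F_{30} + F_{29} = 832040 + 514229 = 1346269
F_{32} = F_{31} + F_{30} = 1346269 + 832040 = 2178309
F_{33} = F_{32} + F_{31} = 2178309 + 1346269 = 3524578

3524578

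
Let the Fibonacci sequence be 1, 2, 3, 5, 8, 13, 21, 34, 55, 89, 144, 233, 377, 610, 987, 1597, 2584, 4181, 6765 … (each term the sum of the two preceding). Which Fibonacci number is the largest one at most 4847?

4181

4181 ≤ 4847 < 6765, so the largest Fibonacci number not exceeding 4847 is 4181.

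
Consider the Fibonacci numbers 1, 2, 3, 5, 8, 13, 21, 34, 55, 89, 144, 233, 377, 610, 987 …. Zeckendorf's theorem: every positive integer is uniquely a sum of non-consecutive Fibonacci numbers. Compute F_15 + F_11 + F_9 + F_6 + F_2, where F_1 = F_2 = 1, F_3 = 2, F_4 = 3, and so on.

742

F_15 + F_11 + F_9 + F_6 + F_2 = 610 + 89 + 34 + 8 + 1 = 742.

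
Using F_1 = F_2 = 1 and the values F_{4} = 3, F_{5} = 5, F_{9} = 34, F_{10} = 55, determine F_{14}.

377

By the addition formula F_{m+n} = F_m F_{n+1} + F_{m−1} F_n with m=10, n=4: F_{14} = 55·5 + 34·3 = 275 + 102 = 377.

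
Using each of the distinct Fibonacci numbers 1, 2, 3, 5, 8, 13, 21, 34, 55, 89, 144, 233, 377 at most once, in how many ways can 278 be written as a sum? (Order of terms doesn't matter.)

15

Starting from the Zeckendorf form and repeatedly splitting a term F_k into F_{k−1} + F_{k−2} (when neither is already used) reaches every representation.
278 = 233+34+8+3 = 233+34+8+2+1 = 233+21+13+8+3 = 144+89+34+8+3 = … (11 more), for 15 in all.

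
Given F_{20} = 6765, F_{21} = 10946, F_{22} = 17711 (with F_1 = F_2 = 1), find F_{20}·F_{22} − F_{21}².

6765·17711 − 10946² = 119814915 − 119814916 = -1. (Cassini's identity: F_{k−1}F_{k+1} − F_k² = (−1)^k.)

-1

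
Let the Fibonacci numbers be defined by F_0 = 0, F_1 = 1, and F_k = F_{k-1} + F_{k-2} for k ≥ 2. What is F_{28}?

Iterating the recurrence up to F_{21} = 10946 and F_{20} = 6765:
F_{22} = F_{21} + F_{20} = 10946 + 6765 = 17711
F_{23} = F_{22} + F_{21} = 17711 + 10946 = 28657
F_{24} = F_{23} + F_{22} = 28657 + 17711 = 46368
F_{25} = F_{24} + F_{23} = 46368 + 28657 = 75025
F_{26} = F_{25} + F_{24} = 75025 + 46368 = 121393
F_{27} = F_{26} + F_{25} = 121393 + 75025 = 196418
F_{28} = F_{27} + F_{26} = 196418 + 121393 = 317811

317811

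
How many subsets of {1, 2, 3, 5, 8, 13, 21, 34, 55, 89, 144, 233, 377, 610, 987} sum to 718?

18

718 = 610+89+13+5+1 = 610+89+13+3+2+1 = 610+55+34+13+5+1 = 377+233+89+13+5+1 = 610+89+8+5+3+2+1 = … (13 more), for 18 in all.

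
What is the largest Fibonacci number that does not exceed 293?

233 ≤ 293 < 377, so the largest Fibonacci number not exceeding 293 is 233.

233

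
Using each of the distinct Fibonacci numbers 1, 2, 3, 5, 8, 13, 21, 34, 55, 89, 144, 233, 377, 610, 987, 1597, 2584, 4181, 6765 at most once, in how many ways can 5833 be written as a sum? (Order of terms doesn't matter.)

35

5833 = 4181+1597+55 = 4181+1597+34+21 = 4181+987+610+55 = 4181+1597+34+13+8 = 4181+987+610+34+21 = … (30 more), for 35 in all.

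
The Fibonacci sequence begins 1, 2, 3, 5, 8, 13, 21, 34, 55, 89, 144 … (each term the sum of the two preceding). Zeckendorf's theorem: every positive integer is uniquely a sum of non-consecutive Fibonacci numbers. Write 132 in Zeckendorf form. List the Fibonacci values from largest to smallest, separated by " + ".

Greedy algorithm:
132 − 89 = 43
43 − 34 = 9
9 − 8 = 1
1 − 1 = 0
So 132 = 89 + 34 + 8 + 1, with no two terms consecutive in the sequence.

89 + 34 + 8 + 1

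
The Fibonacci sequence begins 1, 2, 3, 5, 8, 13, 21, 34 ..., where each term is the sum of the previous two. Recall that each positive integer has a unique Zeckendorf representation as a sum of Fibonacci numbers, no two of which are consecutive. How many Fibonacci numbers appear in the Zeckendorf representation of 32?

Greedy algorithm:
32: greatest Fibonacci not exceeding it is 21, leaving 11
11: greatest Fibonacci not exceeding it is 8, leaving 3
3: greatest Fibonacci not exceeding it is 3, leaving 0
32 = 21 + 8 + 3, which has 3 terms.

3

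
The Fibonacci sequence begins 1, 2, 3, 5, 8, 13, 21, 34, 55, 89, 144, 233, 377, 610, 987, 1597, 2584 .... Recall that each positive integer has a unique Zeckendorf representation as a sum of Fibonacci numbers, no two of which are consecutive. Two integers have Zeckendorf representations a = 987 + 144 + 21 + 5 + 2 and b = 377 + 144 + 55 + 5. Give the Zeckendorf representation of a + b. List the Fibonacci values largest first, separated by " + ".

The two numbers are 1159 and 581, so their sum is 1740.
Greedy algorithm:
largest Fibonacci ≤ 1740 is 1597; 1740 − 1597 = 143
largest Fibonacci ≤ 143 is 89; 143 − 89 = 54
largest Fibonacci ≤ 54 is 34; 54 − 34 = 20
largest Fibonacci ≤ 20 is 13; 20 − 13 = 7
largest Fibonacci ≤ 7 is 5; 7 − 5 = 2
largest Fibonacci ≤ 2 is 2; 2 − 2 = 0

1597 + 89 + 34 + 13 + 5 + 2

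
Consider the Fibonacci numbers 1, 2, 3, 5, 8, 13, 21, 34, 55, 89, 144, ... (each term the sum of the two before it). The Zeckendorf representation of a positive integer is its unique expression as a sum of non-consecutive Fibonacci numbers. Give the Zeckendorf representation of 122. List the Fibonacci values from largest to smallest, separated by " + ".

largest Fibonacci ≤ 122 is 89; 122 − 89 = 33
largest Fibonacci ≤ 33 is 21; 33 − 21 = 12
largest Fibonacci ≤ 12 is 8; 12 − 8 = 4
largest Fibonacci ≤ 4 is 3; 4 − 3 = 1
largest Fibonacci ≤ 1 is 1; 1 − 1 = 0
So 122 = 89 + 21 + 8 + 3 + 1, with no two terms consecutive in the sequence.

89 + 21 + 8 + 3 + 1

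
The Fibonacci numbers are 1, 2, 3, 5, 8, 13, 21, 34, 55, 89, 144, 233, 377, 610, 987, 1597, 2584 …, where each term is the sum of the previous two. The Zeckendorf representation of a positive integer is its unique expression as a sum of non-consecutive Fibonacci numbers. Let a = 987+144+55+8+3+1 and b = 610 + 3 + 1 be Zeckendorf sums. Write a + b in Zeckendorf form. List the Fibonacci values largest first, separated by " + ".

The two numbers are 1198 and 614, so their sum is 1812.
1597 ≤ 1812 < 2584, so take 1597; remainder 215
144 ≤ 215 < 233, so take 144; remainder 71
55 ≤ 71 < 89, so take 55; remainder 16
13 ≤ 16 < 21, so take 13; remainder 3
3 ≤ 3 < 5, so take 3; remainder 0

1597 + 144 + 55 + 13 + 3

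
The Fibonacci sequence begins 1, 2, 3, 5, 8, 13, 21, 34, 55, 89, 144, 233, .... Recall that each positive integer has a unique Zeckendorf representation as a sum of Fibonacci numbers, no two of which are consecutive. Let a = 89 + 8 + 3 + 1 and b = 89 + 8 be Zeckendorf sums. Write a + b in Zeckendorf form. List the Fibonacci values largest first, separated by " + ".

The two numbers are 101 and 97, so their sum is 198.
Greedy algorithm:
198: greatest Fibonacci not exceeding it is 144, leaving 54
54: greatest Fibonacci not exceeding it is 34, leaving 20
20: greatest Fibonacci not exceeding it is 13, leaving 7
7: greatest Fibonacci not exceeding it is 5, leaving 2
2: greatest Fibonacci not exceeding it is 2, leaving 0

144 + 34 + 13 + 5 + 2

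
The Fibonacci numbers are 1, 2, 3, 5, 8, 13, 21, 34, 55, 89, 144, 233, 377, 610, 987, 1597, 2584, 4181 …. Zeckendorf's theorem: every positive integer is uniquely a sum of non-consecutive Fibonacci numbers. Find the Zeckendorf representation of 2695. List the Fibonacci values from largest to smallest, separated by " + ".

subtract 2584 from 2695: 111 remains
subtract 89 from 111: 22 remains
subtract 21 from 22: 1 remains
subtract 1 from 1: 0 remains
So 2695 = 2584 + 89 + 21 + 1, with no two terms consecutive in the sequence.

2584 + 89 + 21 + 1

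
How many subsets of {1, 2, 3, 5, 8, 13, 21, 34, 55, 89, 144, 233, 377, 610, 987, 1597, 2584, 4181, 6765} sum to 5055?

Starting from the Zeckendorf form and repeatedly splitting a term F_k into F_{k−1} + F_{k−2} (when neither is already used) reaches every representation.
5055 = 4181+610+233+21+8+2 = 4181+610+233+21+5+3+2 = 4181+610+144+89+21+8+2 = … (33 more), for 36 in all.

36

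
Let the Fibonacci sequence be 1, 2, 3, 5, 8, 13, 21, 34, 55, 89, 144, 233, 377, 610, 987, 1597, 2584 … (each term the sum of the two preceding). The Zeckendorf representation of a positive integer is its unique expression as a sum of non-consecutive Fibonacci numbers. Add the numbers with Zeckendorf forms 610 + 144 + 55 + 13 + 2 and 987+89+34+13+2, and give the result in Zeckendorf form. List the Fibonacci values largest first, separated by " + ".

The two numbers are 824 and 1125, so their sum is 1949.
1949 − 1597 = 352
352 − 233 = 119
119 − 89 = 30
30 − 21 = 9
9 − 8 = 1
1 − 1 = 0

1597 + 233 + 89 + 21 + 8 + 1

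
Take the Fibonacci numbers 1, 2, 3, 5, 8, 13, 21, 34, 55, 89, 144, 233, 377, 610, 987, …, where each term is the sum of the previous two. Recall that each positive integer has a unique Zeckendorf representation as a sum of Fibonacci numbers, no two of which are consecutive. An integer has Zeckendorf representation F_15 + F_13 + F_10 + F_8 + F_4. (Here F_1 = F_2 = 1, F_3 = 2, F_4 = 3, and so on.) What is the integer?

922

F_15 + F_13 + F_10 + F_8 + F_4 = 610 + 233 + 55 + 21 + 3 = 922.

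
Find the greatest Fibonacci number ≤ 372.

233 ≤ 372 < 377, so the largest Fibonacci number not exceeding 372 is 233.

233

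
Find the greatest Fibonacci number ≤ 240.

233 ≤ 240 < 377, so the largest Fibonacci number not exceeding 240 is 233.

233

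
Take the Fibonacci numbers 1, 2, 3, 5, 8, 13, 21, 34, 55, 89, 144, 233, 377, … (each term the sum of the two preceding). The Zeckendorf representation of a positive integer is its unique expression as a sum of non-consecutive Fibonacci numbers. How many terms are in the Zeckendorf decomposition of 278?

Greedily peel off the largest Fibonacci term at each step:
233 ≤ 278 < 377, so take 233; remainder 45
34 ≤ 45 < 55, so take 34; remainder 11
8 ≤ 11 < 13, so take 8; remainder 3
3 ≤ 3 < 5, so take 3; remainder 0
278 = 233 + 34 + 8 + 3, which has 4 terms.

4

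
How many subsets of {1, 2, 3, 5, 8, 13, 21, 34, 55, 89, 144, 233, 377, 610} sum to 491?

491 = 377+89+21+3+1 = 377+89+13+8+3+1 = 377+55+34+21+3+1 = 233+144+89+21+3+1 = … (4 more), for 8 in all.

8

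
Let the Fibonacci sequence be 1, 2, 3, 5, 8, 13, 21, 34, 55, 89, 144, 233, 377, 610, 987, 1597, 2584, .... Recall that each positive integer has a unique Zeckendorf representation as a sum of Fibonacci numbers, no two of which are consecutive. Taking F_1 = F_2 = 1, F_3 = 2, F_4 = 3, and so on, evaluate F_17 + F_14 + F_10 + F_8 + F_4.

F_17 + F_14 + F_10 + F_8 + F_4 = 1597 + 377 + 55 + 21 + 3 = 2053.

2053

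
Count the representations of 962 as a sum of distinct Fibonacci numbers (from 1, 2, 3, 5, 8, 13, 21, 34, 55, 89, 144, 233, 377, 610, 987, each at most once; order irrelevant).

962 = 610+233+89+21+8+1 = 610+233+89+21+5+3+1 = 610+233+55+34+21+8+1 = 610+233+89+13+8+5+3+1 = 610+233+55+34+21+5+3+1 = … (7 more), for 12 in all.

12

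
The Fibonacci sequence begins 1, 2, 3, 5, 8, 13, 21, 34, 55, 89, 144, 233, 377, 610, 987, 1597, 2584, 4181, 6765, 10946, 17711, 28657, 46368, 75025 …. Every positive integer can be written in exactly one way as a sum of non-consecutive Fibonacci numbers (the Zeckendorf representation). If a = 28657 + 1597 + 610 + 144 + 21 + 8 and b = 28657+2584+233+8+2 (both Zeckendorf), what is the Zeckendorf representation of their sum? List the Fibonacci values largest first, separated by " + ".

46368 + 10946 + 4181 + 987 + 34 + 5

The two numbers are 31037 and 31484, so their sum is 62521.
46368 ≤ 62521 < 75025, so take 46368; remainder 16153
10946 ≤ 16153 < 17711, so take 10946; remainder 5207
4181 ≤ 5207 < 6765, so take 4181; remainder 1026
987 ≤ 1026 < 1597, so take 987; remainder 39
34 ≤ 39 < 55, so take 34; remainder 5
5 ≤ 5 < 8, so take 5; remainder 0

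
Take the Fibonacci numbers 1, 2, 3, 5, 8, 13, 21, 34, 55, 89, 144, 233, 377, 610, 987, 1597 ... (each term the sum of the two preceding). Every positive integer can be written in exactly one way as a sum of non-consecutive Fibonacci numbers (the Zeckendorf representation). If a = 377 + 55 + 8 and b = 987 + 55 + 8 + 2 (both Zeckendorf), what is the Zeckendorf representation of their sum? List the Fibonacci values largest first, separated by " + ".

The two numbers are 440 and 1052, so their sum is 1492.
Repeatedly subtract the largest Fibonacci number that fits:
largest Fibonacci ≤ 1492 is 987; 1492 − 987 = 505
largest Fibonacci ≤ 505 is 377; 505 − 377 = 128
largest Fibonacci ≤ 128 is 89; 128 − 89 = 39
largest Fibonacci ≤ 39 is 34; 39 − 34 = 5
largest Fibonacci ≤ 5 is 5; 5 − 5 = 0

987 + 377 + 89 + 34 + 5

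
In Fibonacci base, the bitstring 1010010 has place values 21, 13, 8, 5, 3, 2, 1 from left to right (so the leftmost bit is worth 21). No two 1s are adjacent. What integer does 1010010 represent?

31

Summing the place values of the 1 bits: 21 + 8 + 2 = 31.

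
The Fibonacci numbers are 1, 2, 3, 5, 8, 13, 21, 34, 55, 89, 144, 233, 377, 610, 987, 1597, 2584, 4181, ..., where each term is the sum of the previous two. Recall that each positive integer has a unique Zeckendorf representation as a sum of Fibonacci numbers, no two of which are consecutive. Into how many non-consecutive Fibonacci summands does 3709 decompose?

Greedy algorithm:
largest Fibonacci ≤ 3709 is 2584; 3709 − 2584 = 1125
largest Fibonacci ≤ 1125 is 987; 1125 − 987 = 138
largest Fibonacci ≤ 138 is 89; 138 − 89 = 49
largest Fibonacci ≤ 49 is 34; 49 − 34 = 15
largest Fibonacci ≤ 15 is 13; 15 − 13 = 2
largest Fibonacci ≤ 2 is 2; 2 − 2 = 0
3709 = 2584 + 987 + 89 + 34 + 13 + 2, which has 6 terms.

6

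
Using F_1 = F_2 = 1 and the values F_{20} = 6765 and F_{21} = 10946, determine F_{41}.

165580141

By F_{2k+1} = F_k² + F_{k+1}²: F_{41} = 6765² + 10946² = 45765225 + 119814916 = 165580141.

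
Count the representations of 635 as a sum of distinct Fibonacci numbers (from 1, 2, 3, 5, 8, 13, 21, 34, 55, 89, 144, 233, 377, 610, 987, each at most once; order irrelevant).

8

Starting from the Zeckendorf form and repeatedly splitting a term F_k into F_{k−1} + F_{k−2} (when neither is already used) reaches every representation.
635 = 610+21+3+1 = 610+13+8+3+1 = 377+233+21+3+1 = … (5 more), for 8 in all.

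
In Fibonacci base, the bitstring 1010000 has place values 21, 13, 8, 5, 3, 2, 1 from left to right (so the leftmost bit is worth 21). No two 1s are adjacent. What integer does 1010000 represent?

29

Summing the place values of the 1 bits: 21 + 8 = 29.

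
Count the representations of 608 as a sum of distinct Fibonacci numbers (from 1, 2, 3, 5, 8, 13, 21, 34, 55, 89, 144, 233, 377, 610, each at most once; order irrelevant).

Each representation comes from the Zeckendorf form by replacing some F_k with F_{k−1} + F_{k−2} where possible.
608 = 377+144+55+21+8+3 = 377+144+55+21+8+2+1 = 377+144+55+21+5+3+2+1 = 377+144+55+13+8+5+3+2+1 = … (3 more), for 7 in all.

7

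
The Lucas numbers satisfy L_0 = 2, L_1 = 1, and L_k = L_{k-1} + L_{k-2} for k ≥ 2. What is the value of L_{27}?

Iterating the recurrence up to L_{22} = 39603 and L_{21} = 24476:
L_{23} = L_{22} + L_{21} = 39603 + 24476 = 64079
L_{24} = L_{23} + L_{22} = 64079 + 39603 = 103682
L_{25} = L_{24} + L_{23} = 103682 + 64079 = 167761
L_{26} = L_{25} + L_{24} = 167761 + 103682 = 271443
L_{27} = L_{26} + L_{25} = 271443 + 167761 = 439204

439204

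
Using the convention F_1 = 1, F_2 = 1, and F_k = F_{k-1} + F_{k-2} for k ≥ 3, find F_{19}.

4181

Iterating the recurrence up to F_{14} = 377 and F_{13} = 233:
F_{15} = F_{14} + F_{13} = 377 + 233 = 610
F_{16} = F_{15} + F_{14} = 610 + 377 = 987
F_{17} = F_{16} + F_{15} = 987 + 610 = 1597
F_{18} = F_{17} + F_{16} = 1597 + 987 = 2584
F_{19} = F_{18} + F_{17} = 2584 + 1597 = 4181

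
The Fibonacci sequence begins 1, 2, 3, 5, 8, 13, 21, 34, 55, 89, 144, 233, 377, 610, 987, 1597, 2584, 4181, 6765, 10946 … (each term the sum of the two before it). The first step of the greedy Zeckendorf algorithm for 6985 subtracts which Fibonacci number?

6765

6765 ≤ 6985 < 10946, so the largest Fibonacci number not exceeding 6985 is 6765.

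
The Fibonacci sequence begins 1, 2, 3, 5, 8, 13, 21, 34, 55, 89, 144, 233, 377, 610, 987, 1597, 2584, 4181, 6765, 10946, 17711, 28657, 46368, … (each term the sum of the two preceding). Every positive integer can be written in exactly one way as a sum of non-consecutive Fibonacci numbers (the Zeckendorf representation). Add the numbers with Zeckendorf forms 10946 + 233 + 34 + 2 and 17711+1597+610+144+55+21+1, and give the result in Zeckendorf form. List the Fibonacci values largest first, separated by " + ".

28657 + 2584 + 89 + 21 + 3

The two numbers are 11215 and 20139, so their sum is 31354.
subtract 28657 from 31354: 2697 remains
subtract 2584 from 2697: 113 remains
subtract 89 from 113: 24 remains
subtract 21 from 24: 3 remains
subtract 3 from 3: 0 remains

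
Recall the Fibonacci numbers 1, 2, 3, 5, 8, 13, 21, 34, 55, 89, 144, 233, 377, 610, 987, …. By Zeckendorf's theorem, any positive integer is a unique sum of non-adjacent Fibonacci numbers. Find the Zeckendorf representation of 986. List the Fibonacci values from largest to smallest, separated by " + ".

610 + 233 + 89 + 34 + 13 + 5 + 2

Greedily peel off the largest Fibonacci term at each step:
take 610 (≤ 986); 986 − 610 = 376
take 233 (≤ 376); 376 − 233 = 143
take 89 (≤ 143); 143 − 89 = 54
take 34 (≤ 54); 54 − 34 = 20
take 13 (≤ 20); 20 − 13 = 7
take 5 (≤ 7); 7 − 5 = 2
take 2 (≤ 2); 2 − 2 = 0
So 986 = 610 + 233 + 89 + 34 + 13 + 5 + 2, with no two terms consecutive in the sequence.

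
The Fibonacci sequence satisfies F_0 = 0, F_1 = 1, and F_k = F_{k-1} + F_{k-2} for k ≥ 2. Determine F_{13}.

233

Iterating the recurrence up to F_{7} = 13 and F_{6} = 8:
F_{8} = F_{7} + F_{6} = 13 + 8 = 21
F_{9} = F_{8} + F_{7} = 21 + 13 = 34
F_{10} = F_{9} + F_{8} = 34 + 21 = 55
F_{11} = F_{10} + F_{9} = 55 + 34 = 89
F_{12} = F_{11} + F_{10} = 89 + 55 = 144
F_{13} = F_{12} + F_{11} = 144 + 89 = 233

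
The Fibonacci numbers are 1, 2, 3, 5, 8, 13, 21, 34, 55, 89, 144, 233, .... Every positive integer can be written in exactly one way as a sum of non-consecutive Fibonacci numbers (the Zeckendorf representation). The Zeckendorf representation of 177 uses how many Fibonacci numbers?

5

144 ≤ 177 < 233, so take 144; remainder 33
21 ≤ 33 < 34, so take 21; remainder 12
8 ≤ 12 < 13, so take 8; remainder 4
3 ≤ 4 < 5, so take 3; remainder 1
1 ≤ 1 < 2, so take 1; remainder 0
177 = 144 + 21 + 8 + 3 + 1, which has 5 terms.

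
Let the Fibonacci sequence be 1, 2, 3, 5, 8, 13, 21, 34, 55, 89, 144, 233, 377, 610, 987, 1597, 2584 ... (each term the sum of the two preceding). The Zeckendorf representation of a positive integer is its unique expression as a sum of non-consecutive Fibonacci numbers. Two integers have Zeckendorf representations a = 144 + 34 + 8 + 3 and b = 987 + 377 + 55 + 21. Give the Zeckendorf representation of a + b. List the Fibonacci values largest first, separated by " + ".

The two numbers are 189 and 1440, so their sum is 1629.
take 1597 (≤ 1629); 1629 − 1597 = 32
take 21 (≤ 32); 32 − 21 = 11
take 8 (≤ 11); 11 − 8 = 3
take 3 (≤ 3); 3 − 3 = 0

1597 + 21 + 8 + 3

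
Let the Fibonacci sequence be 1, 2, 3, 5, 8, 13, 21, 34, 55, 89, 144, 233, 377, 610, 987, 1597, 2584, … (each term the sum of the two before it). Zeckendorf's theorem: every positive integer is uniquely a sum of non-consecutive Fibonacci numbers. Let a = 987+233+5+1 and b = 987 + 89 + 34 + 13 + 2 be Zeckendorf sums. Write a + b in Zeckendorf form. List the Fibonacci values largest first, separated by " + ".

The two numbers are 1226 and 1125, so their sum is 2351.
Greedily peel off the largest Fibonacci term at each step:
largest Fibonacci ≤ 2351 is 1597; 2351 − 1597 = 754
largest Fibonacci ≤ 754 is 610; 754 − 610 = 144
largest Fibonacci ≤ 144 is 144; 144 − 144 = 0

1597 + 610 + 144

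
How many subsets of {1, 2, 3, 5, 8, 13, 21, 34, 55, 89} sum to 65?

65 = 55+8+2 = 55+5+3+2 = 34+21+8+2 = 34+21+5+3+2 = 34+13+8+5+3+2 — 5 representations.

5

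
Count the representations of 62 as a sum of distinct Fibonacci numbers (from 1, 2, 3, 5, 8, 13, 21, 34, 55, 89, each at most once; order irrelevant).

3

62 = 55+5+2 = 34+21+5+2 = 34+13+8+5+2 — 3 representations.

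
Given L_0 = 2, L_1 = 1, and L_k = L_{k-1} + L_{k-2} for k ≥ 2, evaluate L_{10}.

123

Iterating the recurrence up to L_{5} = 11 and L_{4} = 7:
L_{6} = L_{5} + L_{4} = 11 + 7 = 18
L_{7} = L_{6} + L_{5} = 18 + 11 = 29
L_{8} = L_{7} + L_{6} = 29 + 18 = 47
L_{9} = L_{8} + L_{7} = 47 + 29 = 76
L_{10} = L_{9} + L_{8} = 76 + 47 = 123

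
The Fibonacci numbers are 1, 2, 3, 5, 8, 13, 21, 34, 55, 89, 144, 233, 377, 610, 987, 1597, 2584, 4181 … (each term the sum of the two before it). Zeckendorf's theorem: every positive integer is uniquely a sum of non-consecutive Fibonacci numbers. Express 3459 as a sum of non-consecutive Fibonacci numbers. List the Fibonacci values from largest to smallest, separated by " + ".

2584 + 610 + 233 + 21 + 8 + 3

Greedy algorithm:
3459: greatest Fibonacci not exceeding it is 2584, leaving 875
875: greatest Fibonacci not exceeding it is 610, leaving 265
265: greatest Fibonacci not exceeding it is 233, leaving 32
32: greatest Fibonacci not exceeding it is 21, leaving 11
11: greatest Fibonacci not exceeding it is 8, leaving 3
3: greatest Fibonacci not exceeding it is 3, leaving 0
So 3459 = 2584 + 610 + 233 + 21 + 8 + 3, with no two terms consecutive in the sequence.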